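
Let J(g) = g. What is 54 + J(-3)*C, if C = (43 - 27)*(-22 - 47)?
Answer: 3366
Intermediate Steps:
C = -1104 (C = 16*(-69) = -1104)
54 + J(-3)*C = 54 - 3*(-1104) = 54 + 3312 = 3366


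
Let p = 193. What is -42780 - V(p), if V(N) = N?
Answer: -42973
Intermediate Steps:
-42780 - V(p) = -42780 - 1*193 = -42780 - 193 = -42973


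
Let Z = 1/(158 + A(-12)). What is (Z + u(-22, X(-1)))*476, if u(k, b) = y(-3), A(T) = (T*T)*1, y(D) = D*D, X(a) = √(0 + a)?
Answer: 647122/151 ≈ 4285.6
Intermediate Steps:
X(a) = √a
y(D) = D²
A(T) = T² (A(T) = T²*1 = T²)
u(k, b) = 9 (u(k, b) = (-3)² = 9)
Z = 1/302 (Z = 1/(158 + (-12)²) = 1/(158 + 144) = 1/302 ≈ 0.0033113)
(Z + u(-22, X(-1)))*476 = (1/302 + 9)*476 = (2719/302)*476 = 647122/151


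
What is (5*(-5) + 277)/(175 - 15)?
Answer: 63/40 ≈ 1.5750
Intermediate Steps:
(5*(-5) + 277)/(175 - 15) = (-25 + 277)/160 = 252*(1/160) = 63/40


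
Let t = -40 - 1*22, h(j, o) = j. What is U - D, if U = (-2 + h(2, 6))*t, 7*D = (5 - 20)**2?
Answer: -225/7 ≈ -32.143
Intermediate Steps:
t = -62 (t = -40 - 22 = -62)
D = 225/7 (D = (5 - 20)**2/7 = (1/7)*(-15)**2 = (1/7)*225 = 225/7 ≈ 32.143)
U = 0 (U = (-2 + 2)*(-62) = 0*(-62) = 0)
U - D = 0 - 1*225/7 = 0 - 225/7 = -225/7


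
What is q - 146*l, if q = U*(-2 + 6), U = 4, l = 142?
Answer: -20716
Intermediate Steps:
q = 16 (q = 4*(-2 + 6) = 4*4 = 16)
q - 146*l = 16 - 146*142 = 16 - 20732 = -20716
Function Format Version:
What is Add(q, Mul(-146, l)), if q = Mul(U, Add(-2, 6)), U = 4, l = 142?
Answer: -20716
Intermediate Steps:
q = 16 (q = Mul(4, Add(-2, 6)) = Mul(4, 4) = 16)
Add(q, Mul(-146, l)) = Add(16, Mul(-146, 142)) = Add(16, -20732) = -20716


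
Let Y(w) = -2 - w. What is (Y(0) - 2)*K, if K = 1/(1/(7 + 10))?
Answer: -68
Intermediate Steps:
K = 17 (K = 1/(1/17) = 17)
(Y(0) - 2)*K = ((-2 - 1*0) - 2)*17 = ((-2 + 0) - 2)*17 = (-2 - 2)*17 = -4*17 = -68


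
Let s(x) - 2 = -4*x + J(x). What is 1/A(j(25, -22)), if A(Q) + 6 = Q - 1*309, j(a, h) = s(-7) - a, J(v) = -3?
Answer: -1/313 ≈ -0.0031949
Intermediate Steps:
s(x) = -1 - 4*x (s(x) = 2 + (-4*x - 3) = 2 + (-3 - 4*x) = -1 - 4*x)
j(a, h) = 27 - a (j(a, h) = (-1 - 4*(-7)) - a = (-1 + 28) - a = 27 - a)
A(Q) = -315 + Q (A(Q) = -6 + (Q - 1*309) = -6 + (Q - 309) = -6 + (-309 + Q) = -315 + Q)
1/A(j(25, -22)) = 1/(-315 + (27 - 1*25)) = 1/(-315 + (27 - 25)) = 1/(-315 + 2) = 1/(-313) = -1/313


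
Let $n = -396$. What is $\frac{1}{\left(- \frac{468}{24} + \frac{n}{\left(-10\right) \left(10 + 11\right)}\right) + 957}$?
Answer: $\frac{70}{65757} \approx 0.0010645$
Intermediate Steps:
$\frac{1}{\left(- \frac{468}{24} + \frac{n}{\left(-10\right) \left(10 + 11\right)}\right) + 957} = \frac{1}{\left(- \frac{468}{24} - \frac{396}{\left(-10\right) \left(10 + 11\right)}\right) + 957} = \frac{1}{\left(\left(-468\right) \frac{1}{24} - \frac{396}{\left(-10\right) 21}\right) + 957} = \frac{1}{\left(- \frac{39}{2} - \frac{396}{-210}\right) + 957} = \frac{1}{\left(- \frac{39}{2} - - \frac{66}{35}\right) + 957} = \frac{1}{\left(- \frac{39}{2} + \frac{66}{35}\right) + 957} = \frac{1}{- \frac{1233}{70} + 957} = \frac{1}{\frac{65757}{70}} = \frac{70}{65757}$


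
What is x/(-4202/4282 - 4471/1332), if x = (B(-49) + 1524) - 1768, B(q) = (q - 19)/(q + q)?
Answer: 33999302664/606176207 ≈ 56.088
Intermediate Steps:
B(q) = (-19 + q)/(2*q) (B(q) = (-19 + q)/((2*q)) = (-19 + q)*(1/(2*q)) = (-19 + q)/(2*q))
x = -11922/49 (x = ((½)*(-19 - 49)/(-49) + 1524) - 1768 = ((½)*(-1/49)*(-68) + 1524) - 1768 = (34/49 + 1524) - 1768 = 74710/49 - 1768 = -11922/49 ≈ -243.31)
x/(-4202/4282 - 4471/1332) = -11922/(49*(-4202/4282 - 4471/1332)) = -11922/(49*(-4202*1/4282 - 4471*1/1332)) = -11922/(49*(-2101/2141 - 4471/1332)) = -11922/(49*(-12370943/2851812)) = -11922/49*(-2851812/12370943) = 33999302664/606176207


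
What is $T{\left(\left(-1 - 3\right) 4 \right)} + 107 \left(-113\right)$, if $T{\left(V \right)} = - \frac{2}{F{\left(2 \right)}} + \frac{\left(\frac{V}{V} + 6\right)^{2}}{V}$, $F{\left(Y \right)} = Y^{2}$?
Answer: $- \frac{193513}{16} \approx -12095.0$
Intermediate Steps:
$T{\left(V \right)} = - \frac{1}{2} + \frac{49}{V}$ ($T{\left(V \right)} = - \frac{2}{2^{2}} + \frac{\left(\frac{V}{V} + 6\right)^{2}}{V} = - \frac{2}{4} + \frac{\left(1 + 6\right)^{2}}{V} = \left(-2\right) \frac{1}{4} + \frac{7^{2}}{V} = - \frac{1}{2} + \frac{49}{V}$)
$T{\left(\left(-1 - 3\right) 4 \right)} + 107 \left(-113\right) = \frac{98 - \left(-1 - 3\right) 4}{2 \left(-1 - 3\right) 4} + 107 \left(-113\right) = \frac{98 - \left(-4\right) 4}{2 \left(\left(-4\right) 4\right)} - 12091 = \frac{98 - -16}{2 \left(-16\right)} - 12091 = \frac{1}{2} \left(- \frac{1}{16}\right) \left(98 + 16\right) - 12091 = \frac{1}{2} \left(- \frac{1}{16}\right) 114 - 12091 = - \frac{57}{16} - 12091 = - \frac{193513}{16}$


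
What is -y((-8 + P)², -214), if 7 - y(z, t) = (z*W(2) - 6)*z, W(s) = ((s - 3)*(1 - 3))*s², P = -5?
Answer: 227467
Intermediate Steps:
W(s) = s²*(6 - 2*s) (W(s) = ((-3 + s)*(-2))*s² = (6 - 2*s)*s² = s²*(6 - 2*s))
y(z, t) = 7 - z*(-6 + 8*z) (y(z, t) = 7 - (z*(2*2²*(3 - 1*2)) - 6)*z = 7 - (z*(2*4*(3 - 2)) - 6)*z = 7 - (z*(2*4*1) - 6)*z = 7 - (z*8 - 6)*z = 7 - (8*z - 6)*z = 7 - (-6 + 8*z)*z = 7 - z*(-6 + 8*z))
-y((-8 + P)², -214) = -(7 - 8*(-8 - 5)⁴ + 6*(-8 - 5)²) = -(7 - 8*((-13)²)² + 6*(-13)²) = -(7 - 8*169² + 6*169) = -(7 - 8*28561 + 1014) = -(7 - 228488 + 1014) = -1*(-227467) = 227467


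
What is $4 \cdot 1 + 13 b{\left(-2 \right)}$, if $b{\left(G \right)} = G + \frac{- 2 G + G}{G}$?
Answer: $-35$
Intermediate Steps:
$b{\left(G \right)} = -1 + G$ ($b{\left(G \right)} = G + \frac{\left(-1\right) G}{G} = G - 1 = -1 + G$)
$4 \cdot 1 + 13 b{\left(-2 \right)} = 4 \cdot 1 + 13 \left(-1 - 2\right) = 4 + 13 \left(-3\right) = 4 - 39 = -35$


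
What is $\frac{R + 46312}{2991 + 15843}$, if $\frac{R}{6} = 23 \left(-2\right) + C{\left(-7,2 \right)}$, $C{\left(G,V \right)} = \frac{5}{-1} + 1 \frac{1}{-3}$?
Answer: $\frac{23002}{9417} \approx 2.4426$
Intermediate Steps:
$C{\left(G,V \right)} = - \frac{16}{3}$ ($C{\left(G,V \right)} = 5 \left(-1\right) + 1 \left(- \frac{1}{3}\right) = -5 - \frac{1}{3} = - \frac{16}{3}$)
$R = -308$ ($R = 6 \left(23 \left(-2\right) - \frac{16}{3}\right) = 6 \left(-46 - \frac{16}{3}\right) = 6 \left(- \frac{154}{3}\right) = -308$)
$\frac{R + 46312}{2991 + 15843} = \frac{-308 + 46312}{2991 + 15843} = \frac{46004}{18834} = 46004 \cdot \frac{1}{18834} = \frac{23002}{9417}$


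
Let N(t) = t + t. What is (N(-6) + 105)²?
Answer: 8649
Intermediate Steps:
N(t) = 2*t
(N(-6) + 105)² = (2*(-6) + 105)² = (-12 + 105)² = 93² = 8649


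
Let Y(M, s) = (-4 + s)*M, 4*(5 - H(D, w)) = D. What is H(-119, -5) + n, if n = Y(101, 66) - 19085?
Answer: -51153/4 ≈ -12788.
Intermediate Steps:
H(D, w) = 5 - D/4
Y(M, s) = M*(-4 + s)
n = -12823 (n = 101*(-4 + 66) - 19085 = 101*62 - 19085 = 6262 - 19085 = -12823)
H(-119, -5) + n = (5 - 1/4*(-119)) - 12823 = (5 + 119/4) - 12823 = 139/4 - 12823 = -51153/4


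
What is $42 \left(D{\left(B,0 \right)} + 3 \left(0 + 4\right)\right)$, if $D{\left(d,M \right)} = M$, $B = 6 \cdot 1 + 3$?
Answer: $504$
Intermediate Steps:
$B = 9$ ($B = 6 + 3 = 9$)
$42 \left(D{\left(B,0 \right)} + 3 \left(0 + 4\right)\right) = 42 \left(0 + 3 \left(0 + 4\right)\right) = 42 \left(0 + 3 \cdot 4\right) = 42 \left(0 + 12\right) = 42 \cdot 12 = 504$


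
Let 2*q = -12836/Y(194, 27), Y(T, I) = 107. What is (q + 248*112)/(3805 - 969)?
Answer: 1482807/151726 ≈ 9.7729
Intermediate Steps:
q = -6418/107 (q = (-12836/107)/2 = (-12836*1/107)/2 = (½)*(-12836/107) = -6418/107 ≈ -59.981)
(q + 248*112)/(3805 - 969) = (-6418/107 + 248*112)/(3805 - 969) = (-6418/107 + 27776)/2836 = (2965614/107)*(1/2836) = 1482807/151726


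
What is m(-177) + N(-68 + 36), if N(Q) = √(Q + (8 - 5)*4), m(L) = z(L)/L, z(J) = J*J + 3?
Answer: -10444/59 + 2*I*√5 ≈ -177.02 + 4.4721*I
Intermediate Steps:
z(J) = 3 + J² (z(J) = J² + 3 = 3 + J²)
m(L) = (3 + L²)/L
N(Q) = √(12 + Q) (N(Q) = √(Q + 3*4) = √(Q + 12) = √(12 + Q))
m(-177) + N(-68 + 36) = (-177 + 3/(-177)) + √(12 + (-68 + 36)) = (-177 + 3*(-1/177)) + √(12 - 32) = (-177 - 1/59) + √(-20) = -10444/59 + 2*I*√5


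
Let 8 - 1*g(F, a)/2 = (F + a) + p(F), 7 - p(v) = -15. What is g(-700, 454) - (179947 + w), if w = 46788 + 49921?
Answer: -276192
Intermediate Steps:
p(v) = 22 (p(v) = 7 - 1*(-15) = 7 + 15 = 22)
w = 96709
g(F, a) = -28 - 2*F - 2*a (g(F, a) = 16 - 2*((F + a) + 22) = 16 - 2*(22 + F + a) = 16 + (-44 - 2*F - 2*a) = -28 - 2*F - 2*a)
g(-700, 454) - (179947 + w) = (-28 - 2*(-700) - 2*454) - (179947 + 96709) = (-28 + 1400 - 908) - 1*276656 = 464 - 276656 = -276192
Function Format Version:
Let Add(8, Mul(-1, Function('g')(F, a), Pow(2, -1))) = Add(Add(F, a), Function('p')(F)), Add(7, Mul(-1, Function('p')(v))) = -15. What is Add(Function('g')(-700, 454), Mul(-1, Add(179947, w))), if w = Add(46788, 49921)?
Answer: -276192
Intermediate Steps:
Function('p')(v) = 22 (Function('p')(v) = Add(7, Mul(-1, -15)) = Add(7, 15) = 22)
w = 96709
Function('g')(F, a) = Add(-28, Mul(-2, F), Mul(-2, a)) (Function('g')(F, a) = Add(16, Mul(-2, Add(Add(F, a), 22))) = Add(16, Mul(-2, Add(22, F, a))) = Add(16, Add(-44, Mul(-2, F), Mul(-2, a))) = Add(-28, Mul(-2, F), Mul(-2, a)))
Add(Function('g')(-700, 454), Mul(-1, Add(179947, w))) = Add(Add(-28, Mul(-2, -700), Mul(-2, 454)), Mul(-1, Add(179947, 96709))) = Add(Add(-28, 1400, -908), Mul(-1, 276656)) = Add(464, -276656) = -276192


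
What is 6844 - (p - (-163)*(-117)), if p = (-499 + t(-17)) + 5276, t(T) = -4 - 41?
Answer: 21183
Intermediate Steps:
t(T) = -45
p = 4732 (p = (-499 - 45) + 5276 = -544 + 5276 = 4732)
6844 - (p - (-163)*(-117)) = 6844 - (4732 - (-163)*(-117)) = 6844 - (4732 - 1*19071) = 6844 - (4732 - 19071) = 6844 - 1*(-14339) = 6844 + 14339 = 21183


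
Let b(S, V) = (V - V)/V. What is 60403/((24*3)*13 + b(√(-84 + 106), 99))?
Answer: 60403/936 ≈ 64.533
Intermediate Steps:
b(S, V) = 0 (b(S, V) = 0/V = 0)
60403/((24*3)*13 + b(√(-84 + 106), 99)) = 60403/((24*3)*13 + 0) = 60403/(72*13 + 0) = 60403/(936 + 0) = 60403/936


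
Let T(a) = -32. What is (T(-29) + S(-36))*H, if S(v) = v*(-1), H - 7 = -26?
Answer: -76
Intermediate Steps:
H = -19 (H = 7 - 26 = -19)
S(v) = -v
(T(-29) + S(-36))*H = (-32 - 1*(-36))*(-19) = (-32 + 36)*(-19) = 4*(-19) = -76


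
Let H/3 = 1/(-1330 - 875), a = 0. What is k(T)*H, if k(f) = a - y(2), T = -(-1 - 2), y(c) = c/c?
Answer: 1/735 ≈ 0.0013605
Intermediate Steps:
y(c) = 1
T = 3 (T = -1*(-3) = 3)
H = -1/735 (H = 3/(-1330 - 875) = 3/(-2205) = 3*(-1/2205) = -1/735 ≈ -0.0013605)
k(f) = -1 (k(f) = 0 - 1*1 = 0 - 1 = -1)
k(T)*H = -1*(-1/735) = 1/735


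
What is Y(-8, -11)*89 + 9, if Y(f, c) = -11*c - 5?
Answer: 10333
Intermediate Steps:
Y(f, c) = -5 - 11*c
Y(-8, -11)*89 + 9 = (-5 - 11*(-11))*89 + 9 = (-5 + 121)*89 + 9 = 116*89 + 9 = 10324 + 9 = 10333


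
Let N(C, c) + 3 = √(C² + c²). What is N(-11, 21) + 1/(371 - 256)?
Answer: -344/115 + √562 ≈ 20.715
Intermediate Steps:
N(C, c) = -3 + √(C² + c²)
N(-11, 21) + 1/(371 - 256) = (-3 + √((-11)² + 21²)) + 1/(371 - 256) = (-3 + √(121 + 441)) + 1/115 = (-3 + √562) + 1/115 = -344/115 + √562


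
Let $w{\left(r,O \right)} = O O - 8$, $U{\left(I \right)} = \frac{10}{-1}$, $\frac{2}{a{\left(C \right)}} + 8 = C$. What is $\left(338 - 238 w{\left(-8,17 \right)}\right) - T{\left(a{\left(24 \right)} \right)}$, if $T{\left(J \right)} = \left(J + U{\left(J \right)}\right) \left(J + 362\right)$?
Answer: $- \frac{4029697}{64} \approx -62964.0$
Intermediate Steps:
$a{\left(C \right)} = \frac{2}{-8 + C}$
$U{\left(I \right)} = -10$ ($U{\left(I \right)} = 10 \left(-1\right) = -10$)
$w{\left(r,O \right)} = -8 + O^{2}$ ($w{\left(r,O \right)} = O^{2} - 8 = -8 + O^{2}$)
$T{\left(J \right)} = \left(-10 + J\right) \left(362 + J\right)$ ($T{\left(J \right)} = \left(J - 10\right) \left(J + 362\right) = \left(-10 + J\right) \left(362 + J\right)$)
$\left(338 - 238 w{\left(-8,17 \right)}\right) - T{\left(a{\left(24 \right)} \right)} = \left(338 - 238 \left(-8 + 17^{2}\right)\right) - \left(-3620 + \left(\frac{2}{-8 + 24}\right)^{2} + 352 \frac{2}{-8 + 24}\right) = \left(338 - 238 \left(-8 + 289\right)\right) - \left(-3620 + \left(\frac{2}{16}\right)^{2} + 352 \cdot \frac{2}{16}\right) = \left(338 - 66878\right) - \left(-3620 + \left(2 \cdot \frac{1}{16}\right)^{2} + 352 \cdot 2 \cdot \frac{1}{16}\right) = \left(338 - 66878\right) - \left(-3620 + \left(\frac{1}{8}\right)^{2} + 352 \cdot \frac{1}{8}\right) = -66540 - \left(-3620 + \frac{1}{64} + 44\right) = -66540 - - \frac{228863}{64} = -66540 + \frac{228863}{64} = - \frac{4029697}{64}$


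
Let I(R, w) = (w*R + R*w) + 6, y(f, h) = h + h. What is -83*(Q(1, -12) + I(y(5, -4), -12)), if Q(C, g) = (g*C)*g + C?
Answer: -28469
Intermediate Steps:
y(f, h) = 2*h
I(R, w) = 6 + 2*R*w (I(R, w) = (R*w + R*w) + 6 = 2*R*w + 6 = 6 + 2*R*w)
Q(C, g) = C + C*g**2 (Q(C, g) = (C*g)*g + C = C*g**2 + C = C + C*g**2)
-83*(Q(1, -12) + I(y(5, -4), -12)) = -83*(1*(1 + (-12)**2) + (6 + 2*(2*(-4))*(-12))) = -83*(1*(1 + 144) + (6 + 2*(-8)*(-12))) = -83*(1*145 + (6 + 192)) = -83*(145 + 198) = -83*343 = -28469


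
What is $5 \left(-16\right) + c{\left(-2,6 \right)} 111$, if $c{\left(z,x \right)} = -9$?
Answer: $-1079$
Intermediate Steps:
$5 \left(-16\right) + c{\left(-2,6 \right)} 111 = 5 \left(-16\right) - 999 = -80 - 999 = -1079$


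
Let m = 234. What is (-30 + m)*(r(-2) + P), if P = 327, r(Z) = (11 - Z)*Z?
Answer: 61404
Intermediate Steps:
r(Z) = Z*(11 - Z)
(-30 + m)*(r(-2) + P) = (-30 + 234)*(-2*(11 - 1*(-2)) + 327) = 204*(-2*(11 + 2) + 327) = 204*(-2*13 + 327) = 204*(-26 + 327) = 204*301 = 61404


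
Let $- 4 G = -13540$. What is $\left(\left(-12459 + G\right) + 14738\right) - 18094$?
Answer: $-12430$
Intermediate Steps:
$G = 3385$ ($G = \left(- \frac{1}{4}\right) \left(-13540\right) = 3385$)
$\left(\left(-12459 + G\right) + 14738\right) - 18094 = \left(\left(-12459 + 3385\right) + 14738\right) - 18094 = \left(-9074 + 14738\right) - 18094 = 5664 - 18094 = -12430$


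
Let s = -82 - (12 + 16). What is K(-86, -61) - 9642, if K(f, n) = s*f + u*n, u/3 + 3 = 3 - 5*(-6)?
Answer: -5672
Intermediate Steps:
u = 90 (u = -9 + 3*(3 - 5*(-6)) = -9 + 3*(3 + 30) = -9 + 3*33 = -9 + 99 = 90)
s = -110 (s = -82 - 1*28 = -82 - 28 = -110)
K(f, n) = -110*f + 90*n
K(-86, -61) - 9642 = (-110*(-86) + 90*(-61)) - 9642 = (9460 - 5490) - 9642 = 3970 - 9642 = -5672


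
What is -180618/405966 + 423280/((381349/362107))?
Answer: 10370569356855613/25802454689 ≈ 4.0192e+5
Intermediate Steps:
-180618/405966 + 423280/((381349/362107)) = -180618*1/405966 + 423280/((381349*(1/362107))) = -30103/67661 + 423280/(381349/362107) = -30103/67661 + 423280*(362107/381349) = -30103/67661 + 153272650960/381349 = 10370569356855613/25802454689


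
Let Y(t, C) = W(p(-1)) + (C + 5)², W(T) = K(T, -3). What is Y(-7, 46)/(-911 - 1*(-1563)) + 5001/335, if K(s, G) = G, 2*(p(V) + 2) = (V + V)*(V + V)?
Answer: 2065491/109210 ≈ 18.913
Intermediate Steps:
p(V) = -2 + 2*V² (p(V) = -2 + ((V + V)*(V + V))/2 = -2 + ((2*V)*(2*V))/2 = -2 + (4*V²)/2 = -2 + 2*V²)
W(T) = -3
Y(t, C) = -3 + (5 + C)² (Y(t, C) = -3 + (C + 5)² = -3 + (5 + C)²)
Y(-7, 46)/(-911 - 1*(-1563)) + 5001/335 = (-3 + (5 + 46)²)/(-911 - 1*(-1563)) + 5001/335 = (-3 + 51²)/(-911 + 1563) + 5001*(1/335) = (-3 + 2601)/652 + 5001/335 = 2598*(1/652) + 5001/335 = 1299/326 + 5001/335 = 2065491/109210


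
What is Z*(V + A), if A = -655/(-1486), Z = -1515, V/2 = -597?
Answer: 2687047935/1486 ≈ 1.8082e+6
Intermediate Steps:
V = -1194 (V = 2*(-597) = -1194)
A = 655/1486 (A = -655*(-1/1486) = 655/1486 ≈ 0.44078)
Z*(V + A) = -1515*(-1194 + 655/1486) = -1515*(-1773629/1486) = 2687047935/1486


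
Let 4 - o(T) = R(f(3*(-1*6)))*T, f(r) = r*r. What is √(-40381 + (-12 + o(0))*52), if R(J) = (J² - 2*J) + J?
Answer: 3*I*√4533 ≈ 201.98*I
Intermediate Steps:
f(r) = r²
R(J) = J² - J
o(T) = 4 - 104652*T (o(T) = 4 - (3*(-1*6))²*(-1 + (3*(-1*6))²)*T = 4 - (3*(-6))²*(-1 + (3*(-6))²)*T = 4 - (-18)²*(-1 + (-18)²)*T = 4 - 324*(-1 + 324)*T = 4 - 324*323*T = 4 - 104652*T)
√(-40381 + (-12 + o(0))*52) = √(-40381 + (-12 + (4 - 104652*0))*52) = √(-40381 + (-12 + (4 + 0))*52) = √(-40381 + (-12 + 4)*52) = √(-40381 - 8*52) = √(-40381 - 416) = √(-40797) = 3*I*√4533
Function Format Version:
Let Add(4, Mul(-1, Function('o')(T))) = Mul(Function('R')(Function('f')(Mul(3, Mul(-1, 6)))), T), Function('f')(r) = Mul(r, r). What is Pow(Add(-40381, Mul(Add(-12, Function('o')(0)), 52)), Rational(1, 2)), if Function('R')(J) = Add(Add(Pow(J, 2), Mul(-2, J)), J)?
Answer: Mul(3, I, Pow(4533, Rational(1, 2))) ≈ Mul(201.98, I)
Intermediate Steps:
Function('f')(r) = Pow(r, 2)
Function('R')(J) = Add(Pow(J, 2), Mul(-1, J))
Function('o')(T) = Add(4, Mul(-104652, T)) (Function('o')(T) = Add(4, Mul(-1, Mul(Mul(Pow(Mul(3, Mul(-1, 6)), 2), Add(-1, Pow(Mul(3, Mul(-1, 6)), 2))), T))) = Add(4, Mul(-1, Mul(Mul(Pow(Mul(3, -6), 2), Add(-1, Pow(Mul(3, -6), 2))), T))) = Add(4, Mul(-1, Mul(Mul(Pow(-18, 2), Add(-1, Pow(-18, 2))), T))) = Add(4, Mul(-1, Mul(Mul(324, Add(-1, 324)), T))) = Add(4, Mul(-1, Mul(Mul(324, 323), T))) = Add(4, Mul(-1, Mul(104652, T))) = Add(4, Mul(-104652, T)))
Pow(Add(-40381, Mul(Add(-12, Function('o')(0)), 52)), Rational(1, 2)) = Pow(Add(-40381, Mul(Add(-12, Add(4, Mul(-104652, 0))), 52)), Rational(1, 2)) = Pow(Add(-40381, Mul(Add(-12, Add(4, 0)), 52)), Rational(1, 2)) = Pow(Add(-40381, Mul(Add(-12, 4), 52)), Rational(1, 2)) = Pow(Add(-40381, Mul(-8, 52)), Rational(1, 2)) = Pow(Add(-40381, -416), Rational(1, 2)) = Pow(-40797, Rational(1, 2)) = Mul(3, I, Pow(4533, Rational(1, 2)))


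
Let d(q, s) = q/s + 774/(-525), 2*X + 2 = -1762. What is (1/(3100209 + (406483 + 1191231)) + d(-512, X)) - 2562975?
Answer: -132748313983520342/51794601075 ≈ -2.5630e+6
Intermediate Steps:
X = -882 (X = -1 + (1/2)*(-1762) = -1 - 881 = -882)
d(q, s) = -258/175 + q/s (d(q, s) = q/s + 774*(-1/525) = q/s - 258/175 = -258/175 + q/s)
(1/(3100209 + (406483 + 1191231)) + d(-512, X)) - 2562975 = (1/(3100209 + (406483 + 1191231)) + (-258/175 - 512/(-882))) - 2562975 = (1/(3100209 + 1597714) + (-258/175 - 512*(-1/882))) - 2562975 = (1/4697923 + (-258/175 + 256/441)) - 2562975 = (1/4697923 - 9854/11025) - 2562975 = -46293322217/51794601075 - 2562975 = -132748313983520342/51794601075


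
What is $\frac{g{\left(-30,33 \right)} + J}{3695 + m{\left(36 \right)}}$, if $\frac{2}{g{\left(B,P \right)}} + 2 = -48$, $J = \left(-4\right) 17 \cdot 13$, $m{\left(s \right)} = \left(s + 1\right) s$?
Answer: $- \frac{22101}{125675} \approx -0.17586$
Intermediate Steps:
$m{\left(s \right)} = s \left(1 + s\right)$ ($m{\left(s \right)} = \left(1 + s\right) s = s \left(1 + s\right)$)
$J = -884$ ($J = \left(-68\right) 13 = -884$)
$g{\left(B,P \right)} = - \frac{1}{25}$ ($g{\left(B,P \right)} = \frac{2}{-2 - 48} = \frac{2}{-50} = 2 \left(- \frac{1}{50}\right) = - \frac{1}{25}$)
$\frac{g{\left(-30,33 \right)} + J}{3695 + m{\left(36 \right)}} = \frac{- \frac{1}{25} - 884}{3695 + 36 \left(1 + 36\right)} = - \frac{22101}{25 \left(3695 + 36 \cdot 37\right)} = - \frac{22101}{25 \left(3695 + 1332\right)} = - \frac{22101}{25 \cdot 5027} = \left(- \frac{22101}{25}\right) \frac{1}{5027} = - \frac{22101}{125675}$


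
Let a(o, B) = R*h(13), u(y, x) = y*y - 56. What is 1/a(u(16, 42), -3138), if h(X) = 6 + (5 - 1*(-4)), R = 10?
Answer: 1/150 ≈ 0.0066667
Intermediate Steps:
u(y, x) = -56 + y² (u(y, x) = y² - 56 = -56 + y²)
h(X) = 15 (h(X) = 6 + (5 + 4) = 6 + 9 = 15)
a(o, B) = 150 (a(o, B) = 10*15 = 150)
1/a(u(16, 42), -3138) = 1/150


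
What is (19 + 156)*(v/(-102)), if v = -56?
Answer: 4900/51 ≈ 96.078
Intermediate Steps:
(19 + 156)*(v/(-102)) = (19 + 156)*(-56/(-102)) = 175*(-56*(-1/102)) = 175*(28/51) = 4900/51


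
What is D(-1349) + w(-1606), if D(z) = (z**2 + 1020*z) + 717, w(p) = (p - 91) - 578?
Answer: 442263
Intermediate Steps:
w(p) = -669 + p (w(p) = (-91 + p) - 578 = -669 + p)
D(z) = 717 + z**2 + 1020*z
D(-1349) + w(-1606) = (717 + (-1349)**2 + 1020*(-1349)) + (-669 - 1606) = (717 + 1819801 - 1375980) - 2275 = 444538 - 2275 = 442263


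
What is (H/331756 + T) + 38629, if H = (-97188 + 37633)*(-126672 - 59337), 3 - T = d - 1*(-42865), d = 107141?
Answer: -25871226749/331756 ≈ -77983.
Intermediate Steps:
T = -150003 (T = 3 - (107141 - 1*(-42865)) = 3 - (107141 + 42865) = 3 - 1*150006 = 3 - 150006 = -150003)
H = 11077765995 (H = -59555*(-186009) = 11077765995)
(H/331756 + T) + 38629 = (11077765995/331756 - 150003) + 38629 = -38686629273/331756 + 38629 = -25871226749/331756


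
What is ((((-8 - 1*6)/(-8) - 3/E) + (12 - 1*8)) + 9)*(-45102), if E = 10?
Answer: -6517239/10 ≈ -6.5172e+5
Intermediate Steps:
((((-8 - 1*6)/(-8) - 3/E) + (12 - 1*8)) + 9)*(-45102) = ((((-8 - 1*6)/(-8) - 3/10) + (12 - 1*8)) + 9)*(-45102) = ((((-8 - 6)*(-⅛) - 3*⅒) + (12 - 8)) + 9)*(-45102) = (((-14*(-⅛) - 3/10) + 4) + 9)*(-45102) = (((7/4 - 3/10) + 4) + 9)*(-45102) = ((29/20 + 4) + 9)*(-45102) = (109/20 + 9)*(-45102) = (289/20)*(-45102) = -6517239/10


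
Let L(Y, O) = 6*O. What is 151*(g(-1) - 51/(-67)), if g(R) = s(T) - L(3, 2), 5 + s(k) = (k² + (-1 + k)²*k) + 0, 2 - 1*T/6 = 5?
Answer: -62626646/67 ≈ -9.3473e+5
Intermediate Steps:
T = -18 (T = 12 - 6*5 = 12 - 30 = -18)
s(k) = -5 + k² + k*(-1 + k)² (s(k) = -5 + ((k² + (-1 + k)²*k) + 0) = -5 + ((k² + k*(-1 + k)²) + 0) = -5 + (k² + k*(-1 + k)²) = -5 + k² + k*(-1 + k)²)
g(R) = -6191 (g(R) = (-5 - 18 + (-18)³ - 1*(-18)²) - 6*2 = (-5 - 18 - 5832 - 1*324) - 1*12 = (-5 - 18 - 5832 - 324) - 12 = -6179 - 12 = -6191)
151*(g(-1) - 51/(-67)) = 151*(-6191 - 51/(-67)) = 151*(-6191 - 51*(-1/67)) = 151*(-6191 + 51/67) = 151*(-414746/67) = -62626646/67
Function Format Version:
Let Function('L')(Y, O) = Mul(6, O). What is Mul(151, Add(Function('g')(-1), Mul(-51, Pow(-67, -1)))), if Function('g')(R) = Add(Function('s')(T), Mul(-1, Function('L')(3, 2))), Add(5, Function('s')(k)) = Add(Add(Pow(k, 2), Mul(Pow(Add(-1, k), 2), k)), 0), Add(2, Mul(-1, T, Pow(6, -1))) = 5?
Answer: Rational(-62626646, 67) ≈ -9.3473e+5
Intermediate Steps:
T = -18 (T = Add(12, Mul(-6, 5)) = Add(12, -30) = -18)
Function('s')(k) = Add(-5, Pow(k, 2), Mul(k, Pow(Add(-1, k), 2))) (Function('s')(k) = Add(-5, Add(Add(Pow(k, 2), Mul(Pow(Add(-1, k), 2), k)), 0)) = Add(-5, Add(Add(Pow(k, 2), Mul(k, Pow(Add(-1, k), 2))), 0)) = Add(-5, Add(Pow(k, 2), Mul(k, Pow(Add(-1, k), 2)))) = Add(-5, Pow(k, 2), Mul(k, Pow(Add(-1, k), 2))))
Function('g')(R) = -6191 (Function('g')(R) = Add(Add(-5, -18, Pow(-18, 3), Mul(-1, Pow(-18, 2))), Mul(-1, Mul(6, 2))) = Add(Add(-5, -18, -5832, Mul(-1, 324)), Mul(-1, 12)) = Add(Add(-5, -18, -5832, -324), -12) = Add(-6179, -12) = -6191)
Mul(151, Add(Function('g')(-1), Mul(-51, Pow(-67, -1)))) = Mul(151, Add(-6191, Mul(-51, Pow(-67, -1)))) = Mul(151, Add(-6191, Mul(-51, Rational(-1, 67)))) = Mul(151, Add(-6191, Rational(51, 67))) = Mul(151, Rational(-414746, 67)) = Rational(-62626646, 67)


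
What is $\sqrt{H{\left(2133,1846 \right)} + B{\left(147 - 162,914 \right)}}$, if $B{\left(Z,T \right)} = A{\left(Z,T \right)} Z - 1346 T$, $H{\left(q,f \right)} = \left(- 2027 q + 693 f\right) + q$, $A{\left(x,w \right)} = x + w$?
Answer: $i \sqrt{4285909} \approx 2070.2 i$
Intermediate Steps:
$A{\left(x,w \right)} = w + x$
$H{\left(q,f \right)} = - 2026 q + 693 f$
$B{\left(Z,T \right)} = - 1346 T + Z \left(T + Z\right)$ ($B{\left(Z,T \right)} = \left(T + Z\right) Z - 1346 T = Z \left(T + Z\right) - 1346 T = - 1346 T + Z \left(T + Z\right)$)
$\sqrt{H{\left(2133,1846 \right)} + B{\left(147 - 162,914 \right)}} = \sqrt{\left(\left(-2026\right) 2133 + 693 \cdot 1846\right) - \left(1230244 - \left(147 - 162\right) \left(914 + \left(147 - 162\right)\right)\right)} = \sqrt{\left(-4321458 + 1279278\right) - \left(1230244 + 15 \left(914 - 15\right)\right)} = \sqrt{-3042180 - 1243729} = \sqrt{-4285909} = i \sqrt{4285909}$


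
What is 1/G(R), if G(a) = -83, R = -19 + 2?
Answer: -1/83 ≈ -0.012048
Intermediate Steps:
R = -17
1/G(R) = 1/(-83) = -1/83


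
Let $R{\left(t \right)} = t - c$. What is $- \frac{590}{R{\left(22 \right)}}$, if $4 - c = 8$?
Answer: $- \frac{295}{13} \approx -22.692$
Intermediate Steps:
$c = -4$ ($c = 4 - 8 = -4$)
$R{\left(t \right)} = 4 + t$ ($R{\left(t \right)} = t - -4 = t + 4 = 4 + t$)
$- \frac{590}{R{\left(22 \right)}} = - \frac{590}{4 + 22} = - \frac{590}{26} = \left(-590\right) \frac{1}{26} = - \frac{295}{13}$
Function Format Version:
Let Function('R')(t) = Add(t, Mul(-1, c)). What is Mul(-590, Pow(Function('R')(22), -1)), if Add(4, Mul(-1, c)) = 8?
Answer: Rational(-295, 13) ≈ -22.692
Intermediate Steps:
c = -4 (c = Add(4, Mul(-1, 8)) = Add(4, -8) = -4)
Function('R')(t) = Add(4, t) (Function('R')(t) = Add(t, Mul(-1, -4)) = Add(t, 4) = Add(4, t))
Mul(-590, Pow(Function('R')(22), -1)) = Mul(-590, Pow(Add(4, 22), -1)) = Mul(-590, Pow(26, -1)) = Mul(-590, Rational(1, 26)) = Rational(-295, 13)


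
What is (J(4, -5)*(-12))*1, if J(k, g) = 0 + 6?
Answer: -72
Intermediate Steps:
J(k, g) = 6
(J(4, -5)*(-12))*1 = (6*(-12))*1 = -72*1 = -72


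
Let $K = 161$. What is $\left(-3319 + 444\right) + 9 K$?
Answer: $-1426$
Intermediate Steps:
$\left(-3319 + 444\right) + 9 K = \left(-3319 + 444\right) + 9 \cdot 161 = -2875 + 1449 = -1426$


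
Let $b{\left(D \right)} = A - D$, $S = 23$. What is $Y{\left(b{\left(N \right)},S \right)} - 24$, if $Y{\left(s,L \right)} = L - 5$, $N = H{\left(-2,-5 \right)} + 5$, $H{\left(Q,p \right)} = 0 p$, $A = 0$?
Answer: $-6$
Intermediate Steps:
$H{\left(Q,p \right)} = 0$
$N = 5$ ($N = 0 + 5 = 5$)
$b{\left(D \right)} = - D$ ($b{\left(D \right)} = 0 - D = - D$)
$Y{\left(s,L \right)} = -5 + L$ ($Y{\left(s,L \right)} = L - 5 = -5 + L$)
$Y{\left(b{\left(N \right)},S \right)} - 24 = \left(-5 + 23\right) - 24 = 18 - 24 = -6$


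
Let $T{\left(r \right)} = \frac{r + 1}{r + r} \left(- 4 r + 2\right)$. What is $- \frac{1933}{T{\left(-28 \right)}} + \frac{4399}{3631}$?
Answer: $- \frac{189754183}{5588109} \approx -33.957$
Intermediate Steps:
$T{\left(r \right)} = \frac{\left(1 + r\right) \left(2 - 4 r\right)}{2 r}$ ($T{\left(r \right)} = \frac{1 + r}{2 r} \left(2 - 4 r\right) = \frac{\left(1 + r\right) \left(2 - 4 r\right)}{2 r}$)
$- \frac{1933}{T{\left(-28 \right)}} + \frac{4399}{3631} = - \frac{1933}{-1 + \frac{1}{-28} - -56} + \frac{4399}{3631} = - \frac{1933}{-1 - \frac{1}{28} + 56} + 4399 \cdot \frac{1}{3631} = - \frac{1933}{\frac{1539}{28}} + \frac{4399}{3631} = \left(-1933\right) \frac{28}{1539} + \frac{4399}{3631} = - \frac{54124}{1539} + \frac{4399}{3631} = - \frac{189754183}{5588109}$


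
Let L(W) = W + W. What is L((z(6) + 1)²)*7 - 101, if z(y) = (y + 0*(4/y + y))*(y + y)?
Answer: 74505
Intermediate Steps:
z(y) = 2*y² (z(y) = (y + 0*(y + 4/y))*(2*y) = (y + 0)*(2*y) = y*(2*y) = 2*y²)
L(W) = 2*W
L((z(6) + 1)²)*7 - 101 = (2*(2*6² + 1)²)*7 - 101 = (2*(2*36 + 1)²)*7 - 101 = (2*(72 + 1)²)*7 - 101 = (2*73²)*7 - 101 = (2*5329)*7 - 101 = 10658*7 - 101 = 74606 - 101 = 74505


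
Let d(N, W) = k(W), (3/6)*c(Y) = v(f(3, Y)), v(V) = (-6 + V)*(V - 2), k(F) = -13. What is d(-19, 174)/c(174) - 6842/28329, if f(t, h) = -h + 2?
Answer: -47132125/194979064 ≈ -0.24173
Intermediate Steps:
f(t, h) = 2 - h
v(V) = (-6 + V)*(-2 + V)
c(Y) = -8 + 2*(2 - Y)² + 16*Y (c(Y) = 2*(12 + (2 - Y)² - 8*(2 - Y)) = 2*(12 + (2 - Y)² + (-16 + 8*Y)) = 2*(-4 + (2 - Y)² + 8*Y) = -8 + 2*(2 - Y)² + 16*Y)
d(N, W) = -13
d(-19, 174)/c(174) - 6842/28329 = -13*1/(348*(4 + 174)) - 6842/28329 = -13/(2*174*178) - 6842*1/28329 = -13/61944 - 6842/28329 = -47132125/194979064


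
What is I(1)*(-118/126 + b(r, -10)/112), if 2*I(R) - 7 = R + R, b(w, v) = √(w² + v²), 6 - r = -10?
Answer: -59/14 + 9*√89/112 ≈ -3.4562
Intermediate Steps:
r = 16 (r = 6 - 1*(-10) = 6 + 10 = 16)
b(w, v) = √(v² + w²)
I(R) = 7/2 + R (I(R) = 7/2 + (R + R)/2 = 7/2 + (2*R)/2 = 7/2 + R)
I(1)*(-118/126 + b(r, -10)/112) = (7/2 + 1)*(-118/126 + √((-10)² + 16²)/112) = 9*(-118*1/126 + √(100 + 256)*(1/112))/2 = 9*(-59/63 + √356*(1/112))/2 = 9*(-59/63 + (2*√89)*(1/112))/2 = 9*(-59/63 + √89/56)/2 = -59/14 + 9*√89/112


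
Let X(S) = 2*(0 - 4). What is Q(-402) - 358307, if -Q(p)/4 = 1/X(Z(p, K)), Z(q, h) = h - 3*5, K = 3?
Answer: -716613/2 ≈ -3.5831e+5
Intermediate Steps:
Z(q, h) = -15 + h (Z(q, h) = h - 15 = -15 + h)
X(S) = -8 (X(S) = 2*(-4) = -8)
Q(p) = 1/2 (Q(p) = -4/(-8) = -4*(-1/8) = 1/2)
Q(-402) - 358307 = 1/2 - 358307 = -716613/2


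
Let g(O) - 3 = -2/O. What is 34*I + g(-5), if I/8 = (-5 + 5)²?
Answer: 17/5 ≈ 3.4000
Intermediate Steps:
g(O) = 3 - 2/O
I = 0 (I = 8*(-5 + 5)² = 8*0² = 8*0 = 0)
34*I + g(-5) = 34*0 + (3 - 2/(-5)) = 0 + (3 - 2*(-⅕)) = 0 + (3 + ⅖) = 0 + 17/5 = 17/5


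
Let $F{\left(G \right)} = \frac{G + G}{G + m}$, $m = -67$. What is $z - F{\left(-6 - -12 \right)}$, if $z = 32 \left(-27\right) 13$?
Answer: $- \frac{685140}{61} \approx -11232.0$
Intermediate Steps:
$z = -11232$ ($z = \left(-864\right) 13 = -11232$)
$F{\left(G \right)} = \frac{2 G}{-67 + G}$ ($F{\left(G \right)} = \frac{G + G}{G - 67} = \frac{2 G}{-67 + G}$)
$z - F{\left(-6 - -12 \right)} = -11232 - \frac{2 \left(-6 - -12\right)}{-67 - -6} = -11232 - \frac{2 \left(-6 + 12\right)}{-67 + \left(-6 + 12\right)} = -11232 - 2 \cdot 6 \frac{1}{-67 + 6} = -11232 - 2 \cdot 6 \frac{1}{-61} = -11232 - 2 \cdot 6 \left(- \frac{1}{61}\right) = -11232 - - \frac{12}{61} = -11232 + \frac{12}{61} = - \frac{685140}{61}$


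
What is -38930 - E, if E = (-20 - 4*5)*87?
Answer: -35450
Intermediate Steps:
E = -3480 (E = (-20 - 20)*87 = -40*87 = -3480)
-38930 - E = -38930 - 1*(-3480) = -38930 + 3480 = -35450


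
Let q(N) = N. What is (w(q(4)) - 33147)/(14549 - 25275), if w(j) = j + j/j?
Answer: 16571/5363 ≈ 3.0899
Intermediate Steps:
w(j) = 1 + j (w(j) = j + 1 = 1 + j)
(w(q(4)) - 33147)/(14549 - 25275) = ((1 + 4) - 33147)/(14549 - 25275) = (5 - 33147)/(-10726) = -33142*(-1/10726) = 16571/5363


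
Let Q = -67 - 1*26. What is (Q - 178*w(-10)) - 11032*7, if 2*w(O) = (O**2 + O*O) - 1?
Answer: -95028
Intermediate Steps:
w(O) = -1/2 + O**2 (w(O) = ((O**2 + O*O) - 1)/2 = ((O**2 + O**2) - 1)/2 = (2*O**2 - 1)/2 = (-1 + 2*O**2)/2 = -1/2 + O**2)
Q = -93 (Q = -67 - 26 = -93)
(Q - 178*w(-10)) - 11032*7 = (-93 - 178*(-1/2 + (-10)**2)) - 11032*7 = (-93 - 178*(-1/2 + 100)) - 77224 = (-93 - 178*199/2) - 77224 = (-93 - 17711) - 77224 = -17804 - 77224 = -95028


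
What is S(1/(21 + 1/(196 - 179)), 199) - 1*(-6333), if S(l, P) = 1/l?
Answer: 108019/17 ≈ 6354.1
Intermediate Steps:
S(1/(21 + 1/(196 - 179)), 199) - 1*(-6333) = 1/(1/(21 + 1/(196 - 179))) - 1*(-6333) = 1/(1/(21 + 1/17)) + 6333 = 1/(1/(358/17)) + 6333 = 1/(17/358) + 6333 = 358/17 + 6333 = 108019/17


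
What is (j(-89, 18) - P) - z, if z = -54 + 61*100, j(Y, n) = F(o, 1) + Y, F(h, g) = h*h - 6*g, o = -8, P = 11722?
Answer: -17799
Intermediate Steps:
F(h, g) = h² - 6*g
j(Y, n) = 58 + Y (j(Y, n) = ((-8)² - 6*1) + Y = (64 - 6) + Y = 58 + Y)
z = 6046 (z = -54 + 6100 = 6046)
(j(-89, 18) - P) - z = ((58 - 89) - 1*11722) - 1*6046 = (-31 - 11722) - 6046 = -11753 - 6046 = -17799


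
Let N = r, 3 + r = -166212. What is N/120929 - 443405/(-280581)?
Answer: 6983752330/33930379749 ≈ 0.20583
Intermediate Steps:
r = -166215 (r = -3 - 166212 = -166215)
N = -166215
N/120929 - 443405/(-280581) = -166215/120929 - 443405/(-280581) = -166215*1/120929 - 443405*(-1/280581) = -166215/120929 + 443405/280581 = 6983752330/33930379749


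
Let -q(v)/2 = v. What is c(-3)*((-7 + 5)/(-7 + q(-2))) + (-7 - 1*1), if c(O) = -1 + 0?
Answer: -26/3 ≈ -8.6667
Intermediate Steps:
q(v) = -2*v
c(O) = -1
c(-3)*((-7 + 5)/(-7 + q(-2))) + (-7 - 1*1) = -(-7 + 5)/(-7 - 2*(-2)) + (-7 - 1*1) = -(-2)/(-7 + 4) + (-7 - 1) = -(-2)/(-3) - 8 = -(-2)*(-1)/3 - 8 = -1*⅔ - 8 = -⅔ - 8 = -26/3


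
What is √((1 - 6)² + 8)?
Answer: √33 ≈ 5.7446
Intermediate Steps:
√((1 - 6)² + 8) = √((-5)² + 8) = √(25 + 8) = √33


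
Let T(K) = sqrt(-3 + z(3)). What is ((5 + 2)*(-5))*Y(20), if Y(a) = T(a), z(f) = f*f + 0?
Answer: -35*sqrt(6) ≈ -85.732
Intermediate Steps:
z(f) = f**2 (z(f) = f**2 + 0 = f**2)
T(K) = sqrt(6) (T(K) = sqrt(-3 + 3**2) = sqrt(-3 + 9) = sqrt(6))
Y(a) = sqrt(6)
((5 + 2)*(-5))*Y(20) = ((5 + 2)*(-5))*sqrt(6) = (7*(-5))*sqrt(6) = -35*sqrt(6)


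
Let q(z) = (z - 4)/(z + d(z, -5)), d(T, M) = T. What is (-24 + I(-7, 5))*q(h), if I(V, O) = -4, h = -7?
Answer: -22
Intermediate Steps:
q(z) = (-4 + z)/(2*z) (q(z) = (z - 4)/(z + z) = (-4 + z)/((2*z)) = (-4 + z)*(1/(2*z)) = (-4 + z)/(2*z))
(-24 + I(-7, 5))*q(h) = (-24 - 4)*((½)*(-4 - 7)/(-7)) = -14*(-1)*(-11)/7 = -28*11/14 = -22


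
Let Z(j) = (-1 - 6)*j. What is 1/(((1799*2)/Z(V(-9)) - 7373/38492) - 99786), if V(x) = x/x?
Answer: -38492/3860754973 ≈ -9.9701e-6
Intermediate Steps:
V(x) = 1
Z(j) = -7*j
1/(((1799*2)/Z(V(-9)) - 7373/38492) - 99786) = 1/(((1799*2)/((-7*1)) - 7373/38492) - 99786) = 1/((3598/(-7) - 7373*1/38492) - 99786) = 1/((3598*(-⅐) - 7373/38492) - 99786) = 1/((-514 - 7373/38492) - 99786) = 1/(-19792261/38492 - 99786) = 1/(-3860754973/38492) = -38492/3860754973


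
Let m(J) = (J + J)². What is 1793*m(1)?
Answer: 7172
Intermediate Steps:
m(J) = 4*J² (m(J) = (2*J)² = 4*J²)
1793*m(1) = 1793*(4*1²) = 1793*(4*1) = 1793*4 = 7172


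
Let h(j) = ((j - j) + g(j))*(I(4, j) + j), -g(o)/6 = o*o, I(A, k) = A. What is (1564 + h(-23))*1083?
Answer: 67005210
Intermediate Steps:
g(o) = -6*o² (g(o) = -6*o*o = -6*o²)
h(j) = -6*j²*(4 + j) (h(j) = ((j - j) - 6*j²)*(4 + j) = (0 - 6*j²)*(4 + j) = (-6*j²)*(4 + j) = -6*j²*(4 + j))
(1564 + h(-23))*1083 = (1564 + 6*(-23)²*(-4 - 1*(-23)))*1083 = (1564 + 6*529*(-4 + 23))*1083 = (1564 + 6*529*19)*1083 = (1564 + 60306)*1083 = 61870*1083 = 67005210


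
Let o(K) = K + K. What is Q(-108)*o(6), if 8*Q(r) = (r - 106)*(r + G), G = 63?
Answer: 14445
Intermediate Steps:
Q(r) = (-106 + r)*(63 + r)/8 (Q(r) = ((r - 106)*(r + 63))/8 = ((-106 + r)*(63 + r))/8 = (-106 + r)*(63 + r)/8)
o(K) = 2*K
Q(-108)*o(6) = (-3339/4 - 43/8*(-108) + (⅛)*(-108)²)*(2*6) = (-3339/4 + 1161/2 + (⅛)*11664)*12 = (-3339/4 + 1161/2 + 1458)*12 = (4815/4)*12 = 14445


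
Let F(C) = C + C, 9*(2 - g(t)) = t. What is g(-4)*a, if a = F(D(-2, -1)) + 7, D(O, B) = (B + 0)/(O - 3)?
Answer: 814/45 ≈ 18.089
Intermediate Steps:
g(t) = 2 - t/9
D(O, B) = B/(-3 + O)
F(C) = 2*C
a = 37/5 (a = 2*(-1/(-3 - 2)) + 7 = 2*(-1/(-5)) + 7 = 2*(-1*(-1/5)) + 7 = 2*(1/5) + 7 = 2/5 + 7 = 37/5 ≈ 7.4000)
g(-4)*a = (2 - 1/9*(-4))*(37/5) = (2 + 4/9)*(37/5) = (22/9)*(37/5) = 814/45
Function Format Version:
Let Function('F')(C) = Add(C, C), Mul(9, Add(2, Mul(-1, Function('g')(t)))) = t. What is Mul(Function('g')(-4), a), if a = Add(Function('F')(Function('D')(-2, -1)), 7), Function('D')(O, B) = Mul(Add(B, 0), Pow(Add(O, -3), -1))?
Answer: Rational(814, 45) ≈ 18.089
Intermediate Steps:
Function('g')(t) = Add(2, Mul(Rational(-1, 9), t))
Function('D')(O, B) = Mul(B, Pow(Add(-3, O), -1))
Function('F')(C) = Mul(2, C)
a = Rational(37, 5) (a = Add(Mul(2, Mul(-1, Pow(Add(-3, -2), -1))), 7) = Add(Mul(2, Mul(-1, Pow(-5, -1))), 7) = Add(Mul(2, Mul(-1, Rational(-1, 5))), 7) = Add(Mul(2, Rational(1, 5)), 7) = Add(Rational(2, 5), 7) = Rational(37, 5) ≈ 7.4000)
Mul(Function('g')(-4), a) = Mul(Add(2, Mul(Rational(-1, 9), -4)), Rational(37, 5)) = Mul(Add(2, Rational(4, 9)), Rational(37, 5)) = Mul(Rational(22, 9), Rational(37, 5)) = Rational(814, 45)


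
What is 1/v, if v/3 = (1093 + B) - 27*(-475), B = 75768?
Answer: 1/269058 ≈ 3.7167e-6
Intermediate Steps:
v = 269058 (v = 3*((1093 + 75768) - 27*(-475)) = 3*(76861 + 12825) = 3*89686 = 269058)
1/v = 1/269058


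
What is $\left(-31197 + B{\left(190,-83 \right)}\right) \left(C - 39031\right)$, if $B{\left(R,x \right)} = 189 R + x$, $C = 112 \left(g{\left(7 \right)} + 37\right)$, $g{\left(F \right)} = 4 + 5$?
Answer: $-156859770$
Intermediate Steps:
$g{\left(F \right)} = 9$
$C = 5152$ ($C = 112 \left(9 + 37\right) = 112 \cdot 46 = 5152$)
$B{\left(R,x \right)} = x + 189 R$
$\left(-31197 + B{\left(190,-83 \right)}\right) \left(C - 39031\right) = \left(-31197 + \left(-83 + 189 \cdot 190\right)\right) \left(5152 - 39031\right) = \left(-31197 + \left(-83 + 35910\right)\right) \left(-33879\right) = \left(-31197 + 35827\right) \left(-33879\right) = 4630 \left(-33879\right) = -156859770$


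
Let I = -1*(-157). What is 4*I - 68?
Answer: 560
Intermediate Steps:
I = 157
4*I - 68 = 4*157 - 68 = 628 - 68 = 560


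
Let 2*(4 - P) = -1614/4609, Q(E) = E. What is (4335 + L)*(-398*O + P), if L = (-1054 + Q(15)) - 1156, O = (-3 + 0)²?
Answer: -35289017300/4609 ≈ -7.6565e+6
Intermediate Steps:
O = 9 (O = (-3)² = 9)
L = -2195 (L = (-1054 + 15) - 1156 = -1039 - 1156 = -2195)
P = 19243/4609 (P = 4 - (-807)/4609 = 4 - ½*(-1614/4609) = 4 + 807/4609 = 19243/4609 ≈ 4.1751)
(4335 + L)*(-398*O + P) = (4335 - 2195)*(-398*9 + 19243/4609) = 2140*(-3582 + 19243/4609) = 2140*(-16490195/4609) = -35289017300/4609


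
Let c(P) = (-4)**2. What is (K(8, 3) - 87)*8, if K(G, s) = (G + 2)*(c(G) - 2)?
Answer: 424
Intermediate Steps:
c(P) = 16
K(G, s) = 28 + 14*G (K(G, s) = (G + 2)*(16 - 2) = (2 + G)*14 = 28 + 14*G)
(K(8, 3) - 87)*8 = ((28 + 14*8) - 87)*8 = ((28 + 112) - 87)*8 = (140 - 87)*8 = 53*8 = 424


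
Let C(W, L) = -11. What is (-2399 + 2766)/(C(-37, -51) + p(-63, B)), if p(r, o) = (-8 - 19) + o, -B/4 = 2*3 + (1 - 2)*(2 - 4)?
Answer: -367/70 ≈ -5.2429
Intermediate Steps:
B = -32 (B = -4*(2*3 + (1 - 2)*(2 - 4)) = -4*(6 - 1*(-2)) = -4*(6 + 2) = -4*8 = -32)
p(r, o) = -27 + o
(-2399 + 2766)/(C(-37, -51) + p(-63, B)) = (-2399 + 2766)/(-11 + (-27 - 32)) = 367/(-11 - 59) = 367/(-70) = 367*(-1/70) = -367/70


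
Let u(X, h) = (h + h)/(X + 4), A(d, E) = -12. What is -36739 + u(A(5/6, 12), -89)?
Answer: -146867/4 ≈ -36717.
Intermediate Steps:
u(X, h) = 2*h/(4 + X) (u(X, h) = (2*h)/(4 + X) = 2*h/(4 + X))
-36739 + u(A(5/6, 12), -89) = -36739 + 2*(-89)/(4 - 12) = -36739 + 2*(-89)/(-8) = -36739 + 2*(-89)*(-⅛) = -36739 + 89/4 = -146867/4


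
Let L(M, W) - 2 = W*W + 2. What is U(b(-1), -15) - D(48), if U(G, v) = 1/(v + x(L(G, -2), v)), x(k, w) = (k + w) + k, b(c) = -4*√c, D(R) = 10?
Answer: -141/14 ≈ -10.071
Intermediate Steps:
L(M, W) = 4 + W² (L(M, W) = 2 + (W*W + 2) = 2 + (W² + 2) = 2 + (2 + W²) = 4 + W²)
x(k, w) = w + 2*k
U(G, v) = 1/(16 + 2*v) (U(G, v) = 1/(v + (v + 2*(4 + (-2)²))) = 1/(v + (v + 2*(4 + 4))) = 1/(v + (v + 2*8)) = 1/(v + (v + 16)) = 1/(v + (16 + v)) = 1/(16 + 2*v))
U(b(-1), -15) - D(48) = 1/(2*(8 - 15)) - 1*10 = (½)/(-7) - 10 = (½)*(-⅐) - 10 = -1/14 - 10 = -141/14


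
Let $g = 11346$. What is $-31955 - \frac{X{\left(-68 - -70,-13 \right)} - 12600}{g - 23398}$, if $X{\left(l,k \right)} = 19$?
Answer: $- \frac{16744967}{524} \approx -31956.0$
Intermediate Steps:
$-31955 - \frac{X{\left(-68 - -70,-13 \right)} - 12600}{g - 23398} = -31955 - \frac{19 - 12600}{11346 - 23398} = -31955 - - \frac{12581}{-12052} = -31955 - \left(-12581\right) \left(- \frac{1}{12052}\right) = -31955 - \frac{547}{524} = - \frac{16744967}{524}$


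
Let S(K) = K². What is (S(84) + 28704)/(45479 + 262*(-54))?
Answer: 35760/31331 ≈ 1.1414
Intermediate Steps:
(S(84) + 28704)/(45479 + 262*(-54)) = (84² + 28704)/(45479 + 262*(-54)) = (7056 + 28704)/(45479 - 14148) = 35760/31331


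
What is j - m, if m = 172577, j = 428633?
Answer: 256056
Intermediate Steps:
j - m = 428633 - 1*172577 = 428633 - 172577 = 256056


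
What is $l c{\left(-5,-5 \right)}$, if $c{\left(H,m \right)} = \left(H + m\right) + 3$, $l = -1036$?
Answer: $7252$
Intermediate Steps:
$c{\left(H,m \right)} = 3 + H + m$
$l c{\left(-5,-5 \right)} = - 1036 \left(3 - 5 - 5\right) = \left(-1036\right) \left(-7\right) = 7252$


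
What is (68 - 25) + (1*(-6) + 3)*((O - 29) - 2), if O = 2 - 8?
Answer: 154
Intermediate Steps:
O = -6
(68 - 25) + (1*(-6) + 3)*((O - 29) - 2) = (68 - 25) + (1*(-6) + 3)*((-6 - 29) - 2) = 43 + (-6 + 3)*(-35 - 2) = 43 - 3*(-37) = 43 + 111 = 154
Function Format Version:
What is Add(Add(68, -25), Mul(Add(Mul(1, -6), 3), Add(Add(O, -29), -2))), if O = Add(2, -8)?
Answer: 154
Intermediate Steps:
O = -6
Add(Add(68, -25), Mul(Add(Mul(1, -6), 3), Add(Add(O, -29), -2))) = Add(Add(68, -25), Mul(Add(Mul(1, -6), 3), Add(Add(-6, -29), -2))) = Add(43, Mul(Add(-6, 3), Add(-35, -2))) = Add(43, Mul(-3, -37)) = Add(43, 111) = 154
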